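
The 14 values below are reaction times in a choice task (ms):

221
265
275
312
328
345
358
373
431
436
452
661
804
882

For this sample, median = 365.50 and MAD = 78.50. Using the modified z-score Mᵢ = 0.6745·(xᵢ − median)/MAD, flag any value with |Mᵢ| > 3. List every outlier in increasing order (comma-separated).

804, 882

|Mᵢ| > 3 ⇔ |xᵢ − 365.50| > 3·78.50/0.6745 = 349.15.
So outliers lie outside [16.35, 714.65].
804: M = 3.77 → outlier.
882: M = 4.44 → outlier.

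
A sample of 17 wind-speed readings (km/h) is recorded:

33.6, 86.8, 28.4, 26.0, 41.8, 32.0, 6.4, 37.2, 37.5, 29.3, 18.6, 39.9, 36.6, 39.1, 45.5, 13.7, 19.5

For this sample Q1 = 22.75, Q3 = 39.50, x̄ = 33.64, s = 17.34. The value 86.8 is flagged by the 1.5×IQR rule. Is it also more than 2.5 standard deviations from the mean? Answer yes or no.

z = (86.8 − 33.64) / 17.34 = 3.07.
|z| = 3.07 > 2.5.

yes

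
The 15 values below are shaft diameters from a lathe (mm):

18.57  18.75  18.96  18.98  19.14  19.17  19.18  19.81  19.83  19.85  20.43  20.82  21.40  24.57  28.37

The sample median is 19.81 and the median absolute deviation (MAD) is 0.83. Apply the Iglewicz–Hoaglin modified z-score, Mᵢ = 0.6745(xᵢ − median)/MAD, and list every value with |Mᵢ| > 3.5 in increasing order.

|Mᵢ| > 3.5 ⇔ |xᵢ − 19.81| > 3.5·0.83/0.6745 = 4.31.
So outliers lie outside [15.50, 24.12].
24.57: M = 3.87 → outlier.
28.37: M = 6.96 → outlier.

24.57, 28.37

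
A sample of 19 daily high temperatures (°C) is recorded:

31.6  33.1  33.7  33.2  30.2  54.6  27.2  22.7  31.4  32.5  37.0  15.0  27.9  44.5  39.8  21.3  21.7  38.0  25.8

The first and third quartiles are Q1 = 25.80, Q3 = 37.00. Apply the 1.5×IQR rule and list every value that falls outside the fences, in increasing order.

54.6

IQR = Q3 − Q1 = 37.00 − 25.80 = 11.20.
Lower fence = Q1 − 1.5·IQR = 25.80 − 16.80 = 9.00.
Upper fence = Q3 + 1.5·IQR = 37.00 + 16.80 = 53.80.
54.6 > 53.80 → outlier.
All remaining values lie within [9.00, 53.80].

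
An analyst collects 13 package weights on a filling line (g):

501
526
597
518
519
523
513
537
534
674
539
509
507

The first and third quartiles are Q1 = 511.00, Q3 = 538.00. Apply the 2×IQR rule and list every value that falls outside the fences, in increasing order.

597, 674

IQR = Q3 − Q1 = 538.00 − 511.00 = 27.00.
Lower fence = Q1 − 2·IQR = 511.00 − 54.00 = 457.00.
Upper fence = Q3 + 2·IQR = 538.00 + 54.00 = 592.00.
597 > 592.00 → outlier.
674 > 592.00 → outlier.
All remaining values lie within [457.00, 592.00].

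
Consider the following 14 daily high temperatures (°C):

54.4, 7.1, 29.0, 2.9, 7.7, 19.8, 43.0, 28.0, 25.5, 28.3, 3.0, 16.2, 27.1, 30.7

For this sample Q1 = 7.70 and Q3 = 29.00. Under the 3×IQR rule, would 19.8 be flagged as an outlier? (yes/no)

no

IQR = Q3 − Q1 = 29.00 − 7.70 = 21.30.
Lower fence = Q1 − 3·IQR = 7.70 − 63.90 = -56.20.
Upper fence = Q3 + 3·IQR = 29.00 + 63.90 = 92.90.
19.8 lies within [-56.20, 92.90].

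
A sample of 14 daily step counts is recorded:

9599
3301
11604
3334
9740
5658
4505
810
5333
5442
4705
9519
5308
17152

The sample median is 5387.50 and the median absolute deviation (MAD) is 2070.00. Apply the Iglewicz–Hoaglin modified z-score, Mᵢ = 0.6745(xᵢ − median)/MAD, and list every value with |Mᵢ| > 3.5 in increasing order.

17152

|Mᵢ| > 3.5 ⇔ |xᵢ − 5387.50| > 3.5·2070.00/0.6745 = 10741.29.
So outliers lie outside [-5353.79, 16128.79].
17152: M = 3.83 → outlier.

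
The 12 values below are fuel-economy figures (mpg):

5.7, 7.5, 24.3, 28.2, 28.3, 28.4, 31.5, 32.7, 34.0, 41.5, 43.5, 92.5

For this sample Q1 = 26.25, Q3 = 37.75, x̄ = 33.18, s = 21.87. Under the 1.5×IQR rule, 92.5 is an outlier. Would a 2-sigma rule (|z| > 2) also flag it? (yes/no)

yes

z = (92.5 − 33.18) / 21.87 = 2.71.
|z| = 2.71 > 2.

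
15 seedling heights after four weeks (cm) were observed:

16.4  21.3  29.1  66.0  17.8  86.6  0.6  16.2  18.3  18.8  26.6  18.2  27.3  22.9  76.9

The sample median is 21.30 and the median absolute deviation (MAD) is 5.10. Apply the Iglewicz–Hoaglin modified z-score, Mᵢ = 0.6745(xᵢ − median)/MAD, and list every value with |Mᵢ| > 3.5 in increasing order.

66.0, 76.9, 86.6

|Mᵢ| > 3.5 ⇔ |xᵢ − 21.30| > 3.5·5.10/0.6745 = 26.46.
So outliers lie outside [-5.16, 47.76].
66.0: M = 5.91 → outlier.
76.9: M = 7.35 → outlier.
86.6: M = 8.64 → outlier.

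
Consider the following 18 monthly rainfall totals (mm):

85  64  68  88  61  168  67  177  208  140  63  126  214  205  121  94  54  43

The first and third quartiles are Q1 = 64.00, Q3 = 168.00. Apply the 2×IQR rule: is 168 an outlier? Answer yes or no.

IQR = Q3 − Q1 = 168.00 − 64.00 = 104.00.
Lower fence = Q1 − 2·IQR = 64.00 − 208.00 = -144.00.
Upper fence = Q3 + 2·IQR = 168.00 + 208.00 = 376.00.
168 lies within [-144.00, 376.00].

no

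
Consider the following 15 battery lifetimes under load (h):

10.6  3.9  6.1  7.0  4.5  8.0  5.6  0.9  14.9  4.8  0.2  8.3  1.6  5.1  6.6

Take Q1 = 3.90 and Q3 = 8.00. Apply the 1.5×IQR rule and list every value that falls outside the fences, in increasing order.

14.9

IQR = Q3 − Q1 = 8.00 − 3.90 = 4.10.
Lower fence = Q1 − 1.5·IQR = 3.90 − 6.15 = -2.25.
Upper fence = Q3 + 1.5·IQR = 8.00 + 6.15 = 14.15.
14.9 > 14.15 → outlier.
All remaining values lie within [-2.25, 14.15].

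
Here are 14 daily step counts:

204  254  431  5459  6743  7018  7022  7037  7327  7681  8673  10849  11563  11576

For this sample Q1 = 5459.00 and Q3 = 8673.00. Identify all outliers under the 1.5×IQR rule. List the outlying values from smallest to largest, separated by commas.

204, 254, 431

IQR = Q3 − Q1 = 8673.00 − 5459.00 = 3214.00.
Lower fence = Q1 − 1.5·IQR = 5459.00 − 4821.00 = 638.00.
Upper fence = Q3 + 1.5·IQR = 8673.00 + 4821.00 = 13494.00.
204 < 638.00 → outlier.
254 < 638.00 → outlier.
431 < 638.00 → outlier.
All remaining values lie within [638.00, 13494.00].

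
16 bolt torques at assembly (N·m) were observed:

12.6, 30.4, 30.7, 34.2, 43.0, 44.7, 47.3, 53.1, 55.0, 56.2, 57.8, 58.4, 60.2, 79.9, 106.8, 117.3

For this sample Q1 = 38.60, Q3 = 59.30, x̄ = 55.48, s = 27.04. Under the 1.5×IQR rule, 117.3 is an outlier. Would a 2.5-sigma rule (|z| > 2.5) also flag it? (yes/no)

z = (117.3 − 55.48) / 27.04 = 2.29.
|z| = 2.29 ≤ 2.5.

no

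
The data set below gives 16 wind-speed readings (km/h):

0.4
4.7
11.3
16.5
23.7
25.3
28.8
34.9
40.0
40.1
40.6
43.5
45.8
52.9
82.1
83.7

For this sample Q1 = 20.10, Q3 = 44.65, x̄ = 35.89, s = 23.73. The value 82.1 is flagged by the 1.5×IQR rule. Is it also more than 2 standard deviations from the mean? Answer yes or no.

no

z = (82.1 − 35.89) / 23.73 = 1.95.
|z| = 1.95 ≤ 2.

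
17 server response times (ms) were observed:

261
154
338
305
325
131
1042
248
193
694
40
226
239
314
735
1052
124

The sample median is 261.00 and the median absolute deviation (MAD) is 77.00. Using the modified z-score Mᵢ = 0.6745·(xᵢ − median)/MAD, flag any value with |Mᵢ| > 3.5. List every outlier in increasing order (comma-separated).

694, 735, 1042, 1052

|Mᵢ| > 3.5 ⇔ |xᵢ − 261.00| > 3.5·77.00/0.6745 = 399.56.
So outliers lie outside [-138.56, 660.56].
694: M = 3.79 → outlier.
735: M = 4.15 → outlier.
1042: M = 6.84 → outlier.
1052: M = 6.93 → outlier.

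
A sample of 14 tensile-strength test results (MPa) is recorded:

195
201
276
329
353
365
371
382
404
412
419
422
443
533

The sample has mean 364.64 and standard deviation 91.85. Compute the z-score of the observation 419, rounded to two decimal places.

z = (419 − 364.64) / 91.85 = 0.59.

0.59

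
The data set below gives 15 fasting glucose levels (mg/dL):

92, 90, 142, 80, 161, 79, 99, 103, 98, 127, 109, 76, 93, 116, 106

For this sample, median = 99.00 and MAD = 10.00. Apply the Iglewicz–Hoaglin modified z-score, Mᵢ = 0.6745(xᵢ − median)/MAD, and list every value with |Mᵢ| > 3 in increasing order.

161

|Mᵢ| > 3 ⇔ |xᵢ − 99.00| > 3·10.00/0.6745 = 44.48.
So outliers lie outside [54.52, 143.48].
161: M = 4.18 → outlier.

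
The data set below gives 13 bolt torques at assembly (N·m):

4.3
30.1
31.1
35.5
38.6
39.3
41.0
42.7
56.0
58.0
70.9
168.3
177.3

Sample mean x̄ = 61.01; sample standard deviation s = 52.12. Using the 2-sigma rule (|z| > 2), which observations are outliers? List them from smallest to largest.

Cutoffs at x̄ ± 2s: 61.01 ± 2·52.12 = [-43.23, 165.25].
168.3: z = 2.06, |z| > 2 → outlier.
177.3: z = 2.23, |z| > 2 → outlier.
Every other value lies within [-43.23, 165.25].

168.3, 177.3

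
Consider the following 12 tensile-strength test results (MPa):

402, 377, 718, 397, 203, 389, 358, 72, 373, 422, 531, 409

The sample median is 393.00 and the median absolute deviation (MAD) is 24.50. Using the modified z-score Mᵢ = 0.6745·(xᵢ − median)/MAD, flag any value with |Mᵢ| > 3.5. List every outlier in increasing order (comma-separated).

|Mᵢ| > 3.5 ⇔ |xᵢ − 393.00| > 3.5·24.50/0.6745 = 127.13.
So outliers lie outside [265.87, 520.13].
72: M = -8.84 → outlier.
203: M = -5.23 → outlier.
531: M = 3.80 → outlier.
718: M = 8.95 → outlier.

72, 203, 531, 718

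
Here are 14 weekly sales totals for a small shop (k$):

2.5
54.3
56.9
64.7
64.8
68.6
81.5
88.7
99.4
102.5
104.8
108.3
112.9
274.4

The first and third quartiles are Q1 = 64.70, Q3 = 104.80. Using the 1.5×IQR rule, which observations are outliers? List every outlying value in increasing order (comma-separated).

IQR = Q3 − Q1 = 104.80 − 64.70 = 40.10.
Lower fence = Q1 − 1.5·IQR = 64.70 − 60.15 = 4.55.
Upper fence = Q3 + 1.5·IQR = 104.80 + 60.15 = 164.95.
2.5 < 4.55 → outlier.
274.4 > 164.95 → outlier.
All remaining values lie within [4.55, 164.95].

2.5, 274.4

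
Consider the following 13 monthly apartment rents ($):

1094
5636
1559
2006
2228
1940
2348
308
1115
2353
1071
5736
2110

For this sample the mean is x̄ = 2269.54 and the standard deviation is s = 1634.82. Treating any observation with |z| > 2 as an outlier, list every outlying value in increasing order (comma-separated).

Cutoffs at x̄ ± 2s: 2269.54 ± 2·1634.82 = [-1000.10, 5539.18].
5636: z = 2.06, |z| > 2 → outlier.
5736: z = 2.12, |z| > 2 → outlier.
Every other value lies within [-1000.10, 5539.18].

5636, 5736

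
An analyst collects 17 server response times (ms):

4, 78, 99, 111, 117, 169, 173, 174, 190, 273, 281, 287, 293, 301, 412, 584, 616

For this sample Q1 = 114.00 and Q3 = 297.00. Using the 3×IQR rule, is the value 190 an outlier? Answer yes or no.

IQR = Q3 − Q1 = 297.00 − 114.00 = 183.00.
Lower fence = Q1 − 3·IQR = 114.00 − 549.00 = -435.00.
Upper fence = Q3 + 3·IQR = 297.00 + 549.00 = 846.00.
190 lies within [-435.00, 846.00].

no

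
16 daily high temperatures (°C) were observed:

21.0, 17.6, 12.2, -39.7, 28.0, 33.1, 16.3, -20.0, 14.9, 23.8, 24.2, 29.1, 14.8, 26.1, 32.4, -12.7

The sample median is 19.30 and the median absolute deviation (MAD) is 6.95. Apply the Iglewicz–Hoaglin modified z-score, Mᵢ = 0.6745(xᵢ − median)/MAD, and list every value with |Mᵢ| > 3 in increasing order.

|Mᵢ| > 3 ⇔ |xᵢ − 19.30| > 3·6.95/0.6745 = 30.91.
So outliers lie outside [-11.61, 50.21].
-39.7: M = -5.73 → outlier.
-20.0: M = -3.81 → outlier.
-12.7: M = -3.11 → outlier.

-39.7, -20.0, -12.7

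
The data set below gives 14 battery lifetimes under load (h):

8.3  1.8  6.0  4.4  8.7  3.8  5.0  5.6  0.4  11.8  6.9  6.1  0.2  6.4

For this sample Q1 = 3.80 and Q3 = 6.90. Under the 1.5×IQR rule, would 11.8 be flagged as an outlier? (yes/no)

IQR = Q3 − Q1 = 6.90 − 3.80 = 3.10.
Lower fence = Q1 − 1.5·IQR = 3.80 − 4.65 = -0.85.
Upper fence = Q3 + 1.5·IQR = 6.90 + 4.65 = 11.55.
11.8 lies above the upper fence.

yes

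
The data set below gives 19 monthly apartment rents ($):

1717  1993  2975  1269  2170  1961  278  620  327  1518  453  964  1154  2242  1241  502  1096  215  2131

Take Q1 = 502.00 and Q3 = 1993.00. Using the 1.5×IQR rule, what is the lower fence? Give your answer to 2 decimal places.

-1734.50

IQR = Q3 − Q1 = 1993.00 − 502.00 = 1491.00.
Lower fence = Q1 − 1.5·IQR = 502.00 − 2236.50 = -1734.50.
Upper fence = Q3 + 1.5·IQR = 1993.00 + 2236.50 = 4229.50.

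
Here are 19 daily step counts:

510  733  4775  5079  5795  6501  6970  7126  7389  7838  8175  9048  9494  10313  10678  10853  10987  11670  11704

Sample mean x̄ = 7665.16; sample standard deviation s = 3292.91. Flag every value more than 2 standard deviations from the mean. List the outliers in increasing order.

510, 733

Cutoffs at x̄ ± 2s: 7665.16 ± 2·3292.91 = [1079.34, 14250.98].
510: z = -2.17, |z| > 2 → outlier.
733: z = -2.11, |z| > 2 → outlier.
Every other value lies within [1079.34, 14250.98].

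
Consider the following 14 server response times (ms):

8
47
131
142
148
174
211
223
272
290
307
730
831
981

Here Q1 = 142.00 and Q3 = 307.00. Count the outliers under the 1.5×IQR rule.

3

IQR = 165.00; fences at 142.00 − 247.50 = -105.50 and 307.00 + 247.50 = 554.50.
Outside the cutoffs: 730, 831, 981.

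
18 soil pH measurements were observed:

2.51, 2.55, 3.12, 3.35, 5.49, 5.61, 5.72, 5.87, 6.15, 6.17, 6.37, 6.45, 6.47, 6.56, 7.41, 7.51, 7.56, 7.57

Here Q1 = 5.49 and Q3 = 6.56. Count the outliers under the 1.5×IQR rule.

4

IQR = 1.07; fences at 5.49 − 1.605 = 3.885 and 6.56 + 1.605 = 8.165.
Outside the cutoffs: 2.51, 2.55, 3.12, 3.35.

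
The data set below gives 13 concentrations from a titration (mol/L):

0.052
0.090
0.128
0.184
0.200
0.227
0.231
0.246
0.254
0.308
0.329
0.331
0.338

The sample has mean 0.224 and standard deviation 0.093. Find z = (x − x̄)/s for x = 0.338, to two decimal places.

z = (0.338 − 0.224) / 0.093 = 1.23.

1.23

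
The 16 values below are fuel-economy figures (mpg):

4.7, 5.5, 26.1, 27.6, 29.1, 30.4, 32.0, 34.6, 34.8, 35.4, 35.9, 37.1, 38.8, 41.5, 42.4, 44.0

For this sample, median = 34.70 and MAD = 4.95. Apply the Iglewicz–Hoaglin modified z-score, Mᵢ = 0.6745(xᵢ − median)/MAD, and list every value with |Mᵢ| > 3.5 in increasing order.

|Mᵢ| > 3.5 ⇔ |xᵢ − 34.70| > 3.5·4.95/0.6745 = 25.69.
So outliers lie outside [9.01, 60.39].
4.7: M = -4.09 → outlier.
5.5: M = -3.98 → outlier.

4.7, 5.5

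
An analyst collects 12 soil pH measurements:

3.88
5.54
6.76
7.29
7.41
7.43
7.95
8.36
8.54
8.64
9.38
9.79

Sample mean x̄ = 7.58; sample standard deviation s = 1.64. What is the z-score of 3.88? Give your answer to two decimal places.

-2.26

z = (3.88 − 7.58) / 1.64 = -2.26.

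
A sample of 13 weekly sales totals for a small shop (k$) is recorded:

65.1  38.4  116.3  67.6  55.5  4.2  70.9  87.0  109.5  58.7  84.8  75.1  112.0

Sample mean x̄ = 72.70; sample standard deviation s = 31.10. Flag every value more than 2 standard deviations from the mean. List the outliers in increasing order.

Cutoffs at x̄ ± 2s: 72.70 ± 2·31.10 = [10.50, 134.90].
4.2: z = -2.20, |z| > 2 → outlier.
Every other value lies within [10.50, 134.90].

4.2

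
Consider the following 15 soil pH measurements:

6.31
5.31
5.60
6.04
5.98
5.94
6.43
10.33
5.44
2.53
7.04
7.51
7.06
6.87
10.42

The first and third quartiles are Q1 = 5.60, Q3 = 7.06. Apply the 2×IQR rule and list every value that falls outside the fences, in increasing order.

2.53, 10.33, 10.42

IQR = Q3 − Q1 = 7.06 − 5.60 = 1.46.
Lower fence = Q1 − 2·IQR = 5.60 − 2.92 = 2.68.
Upper fence = Q3 + 2·IQR = 7.06 + 2.92 = 9.98.
2.53 < 2.68 → outlier.
10.33 > 9.98 → outlier.
10.42 > 9.98 → outlier.
All remaining values lie within [2.68, 9.98].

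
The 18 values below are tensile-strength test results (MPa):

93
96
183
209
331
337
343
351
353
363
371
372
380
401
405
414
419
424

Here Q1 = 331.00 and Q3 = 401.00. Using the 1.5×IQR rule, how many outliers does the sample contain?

4

IQR = 70.00; fences at 331.00 − 105.00 = 226.00 and 401.00 + 105.00 = 506.00.
Outside the cutoffs: 93, 96, 183, 209.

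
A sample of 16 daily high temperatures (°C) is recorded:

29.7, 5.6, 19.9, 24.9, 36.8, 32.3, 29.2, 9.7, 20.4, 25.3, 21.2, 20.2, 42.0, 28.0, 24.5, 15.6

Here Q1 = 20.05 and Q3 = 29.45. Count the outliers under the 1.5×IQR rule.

1

IQR = 9.40; fences at 20.05 − 14.10 = 5.95 and 29.45 + 14.10 = 43.55.
Outside the cutoffs: 5.6.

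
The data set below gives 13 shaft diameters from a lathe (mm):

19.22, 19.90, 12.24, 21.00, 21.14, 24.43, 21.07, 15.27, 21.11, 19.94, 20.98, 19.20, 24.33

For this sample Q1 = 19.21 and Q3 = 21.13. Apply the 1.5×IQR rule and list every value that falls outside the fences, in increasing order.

IQR = Q3 − Q1 = 21.13 − 19.21 = 1.92.
Lower fence = Q1 − 1.5·IQR = 19.21 − 2.88 = 16.33.
Upper fence = Q3 + 1.5·IQR = 21.13 + 2.88 = 24.01.
12.24 < 16.33 → outlier.
15.27 < 16.33 → outlier.
24.33 > 24.01 → outlier.
24.43 > 24.01 → outlier.
All remaining values lie within [16.33, 24.01].

12.24, 15.27, 24.33, 24.43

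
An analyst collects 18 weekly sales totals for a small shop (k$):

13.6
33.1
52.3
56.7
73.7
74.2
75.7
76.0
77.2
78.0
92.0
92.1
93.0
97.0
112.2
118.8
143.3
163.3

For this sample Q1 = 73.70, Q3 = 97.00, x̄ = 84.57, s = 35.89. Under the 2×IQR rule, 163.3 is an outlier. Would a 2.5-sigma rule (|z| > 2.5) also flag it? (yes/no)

no

z = (163.3 − 84.57) / 35.89 = 2.19.
|z| = 2.19 ≤ 2.5.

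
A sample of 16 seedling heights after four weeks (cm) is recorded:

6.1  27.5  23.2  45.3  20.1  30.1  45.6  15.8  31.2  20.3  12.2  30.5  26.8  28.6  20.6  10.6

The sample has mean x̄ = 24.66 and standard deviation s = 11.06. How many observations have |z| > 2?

Cutoffs: x̄ ± 2s = [2.54, 46.78].
Every value lies within the cutoffs.

0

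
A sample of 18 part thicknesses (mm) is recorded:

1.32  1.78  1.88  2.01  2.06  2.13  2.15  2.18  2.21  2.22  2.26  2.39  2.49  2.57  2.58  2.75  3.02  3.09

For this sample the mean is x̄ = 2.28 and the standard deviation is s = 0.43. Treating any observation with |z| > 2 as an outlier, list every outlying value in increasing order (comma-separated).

1.32

Cutoffs at x̄ ± 2s: 2.28 ± 2·0.43 = [1.42, 3.14].
1.32: z = -2.23, |z| > 2 → outlier.
Every other value lies within [1.42, 3.14].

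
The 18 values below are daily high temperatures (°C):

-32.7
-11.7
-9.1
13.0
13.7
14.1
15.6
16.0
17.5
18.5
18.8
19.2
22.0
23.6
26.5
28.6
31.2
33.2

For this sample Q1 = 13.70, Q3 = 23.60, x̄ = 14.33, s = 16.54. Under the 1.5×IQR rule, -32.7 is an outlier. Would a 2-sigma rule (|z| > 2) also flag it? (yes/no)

yes

z = (-32.7 − 14.33) / 16.54 = -2.84.
|z| = 2.84 > 2.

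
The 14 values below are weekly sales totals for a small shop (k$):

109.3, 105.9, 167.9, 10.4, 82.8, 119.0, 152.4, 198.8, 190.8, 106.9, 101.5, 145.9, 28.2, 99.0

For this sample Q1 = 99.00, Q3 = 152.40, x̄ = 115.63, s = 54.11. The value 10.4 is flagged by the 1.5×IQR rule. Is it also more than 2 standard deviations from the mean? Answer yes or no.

z = (10.4 − 115.63) / 54.11 = -1.94.
|z| = 1.94 ≤ 2.

no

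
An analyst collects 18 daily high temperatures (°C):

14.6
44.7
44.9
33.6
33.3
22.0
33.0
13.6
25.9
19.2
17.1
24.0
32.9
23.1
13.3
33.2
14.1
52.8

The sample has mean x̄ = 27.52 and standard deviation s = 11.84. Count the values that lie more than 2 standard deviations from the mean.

Cutoffs: x̄ ± 2s = [3.84, 51.20].
Outside the cutoffs: 52.8.

1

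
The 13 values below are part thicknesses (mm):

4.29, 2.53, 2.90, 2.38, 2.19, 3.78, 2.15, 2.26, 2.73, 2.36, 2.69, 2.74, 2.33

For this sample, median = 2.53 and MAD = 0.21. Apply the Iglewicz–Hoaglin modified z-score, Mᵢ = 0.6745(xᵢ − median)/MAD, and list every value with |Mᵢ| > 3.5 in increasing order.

|Mᵢ| > 3.5 ⇔ |xᵢ − 2.53| > 3.5·0.21/0.6745 = 1.09.
So outliers lie outside [1.44, 3.62].
3.78: M = 4.01 → outlier.
4.29: M = 5.65 → outlier.

3.78, 4.29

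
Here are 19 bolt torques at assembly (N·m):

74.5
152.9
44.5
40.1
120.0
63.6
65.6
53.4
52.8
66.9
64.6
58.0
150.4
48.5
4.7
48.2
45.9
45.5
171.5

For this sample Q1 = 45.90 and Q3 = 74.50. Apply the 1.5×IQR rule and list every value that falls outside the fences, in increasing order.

120.0, 150.4, 152.9, 171.5

IQR = Q3 − Q1 = 74.50 − 45.90 = 28.60.
Lower fence = Q1 − 1.5·IQR = 45.90 − 42.90 = 3.00.
Upper fence = Q3 + 1.5·IQR = 74.50 + 42.90 = 117.40.
120.0 > 117.40 → outlier.
150.4 > 117.40 → outlier.
152.9 > 117.40 → outlier.
171.5 > 117.40 → outlier.
All remaining values lie within [3.00, 117.40].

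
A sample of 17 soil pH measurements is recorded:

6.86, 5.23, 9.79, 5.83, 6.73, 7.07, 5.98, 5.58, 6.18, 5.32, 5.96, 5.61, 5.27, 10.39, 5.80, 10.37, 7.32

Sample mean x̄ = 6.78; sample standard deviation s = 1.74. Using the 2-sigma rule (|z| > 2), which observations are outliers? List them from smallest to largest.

10.37, 10.39

Cutoffs at x̄ ± 2s: 6.78 ± 2·1.74 = [3.30, 10.26].
10.37: z = 2.06, |z| > 2 → outlier.
10.39: z = 2.07, |z| > 2 → outlier.
Every other value lies within [3.30, 10.26].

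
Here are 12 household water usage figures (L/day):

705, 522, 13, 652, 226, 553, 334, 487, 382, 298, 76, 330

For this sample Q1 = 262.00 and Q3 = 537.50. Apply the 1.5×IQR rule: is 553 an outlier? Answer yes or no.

no

IQR = Q3 − Q1 = 537.50 − 262.00 = 275.50.
Lower fence = Q1 − 1.5·IQR = 262.00 − 413.25 = -151.25.
Upper fence = Q3 + 1.5·IQR = 537.50 + 413.25 = 950.75.
553 lies within [-151.25, 950.75].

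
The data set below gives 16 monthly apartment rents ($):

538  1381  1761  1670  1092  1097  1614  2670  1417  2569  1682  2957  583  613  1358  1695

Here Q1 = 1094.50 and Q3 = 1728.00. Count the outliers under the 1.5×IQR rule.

IQR = 633.50; fences at 1094.50 − 950.25 = 144.25 and 1728.00 + 950.25 = 2678.25.
Outside the cutoffs: 2957.

1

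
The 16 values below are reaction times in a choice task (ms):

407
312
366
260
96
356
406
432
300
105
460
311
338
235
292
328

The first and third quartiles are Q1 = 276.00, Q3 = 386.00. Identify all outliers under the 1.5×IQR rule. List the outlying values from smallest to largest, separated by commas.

IQR = Q3 − Q1 = 386.00 − 276.00 = 110.00.
Lower fence = Q1 − 1.5·IQR = 276.00 − 165.00 = 111.00.
Upper fence = Q3 + 1.5·IQR = 386.00 + 165.00 = 551.00.
96 < 111.00 → outlier.
105 < 111.00 → outlier.
All remaining values lie within [111.00, 551.00].

96, 105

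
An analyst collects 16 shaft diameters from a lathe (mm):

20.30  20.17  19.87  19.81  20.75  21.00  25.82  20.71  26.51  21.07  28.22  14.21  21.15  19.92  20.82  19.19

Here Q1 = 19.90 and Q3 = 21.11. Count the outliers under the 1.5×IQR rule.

IQR = 1.21; fences at 19.90 − 1.815 = 18.085 and 21.11 + 1.815 = 22.925.
Outside the cutoffs: 14.21, 25.82, 26.51, 28.22.

4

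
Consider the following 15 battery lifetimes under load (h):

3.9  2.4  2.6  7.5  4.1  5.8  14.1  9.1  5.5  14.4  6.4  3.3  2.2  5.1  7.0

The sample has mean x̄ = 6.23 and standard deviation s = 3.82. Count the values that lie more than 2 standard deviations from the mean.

Cutoffs: x̄ ± 2s = [-1.41, 13.87].
Outside the cutoffs: 14.1, 14.4.

2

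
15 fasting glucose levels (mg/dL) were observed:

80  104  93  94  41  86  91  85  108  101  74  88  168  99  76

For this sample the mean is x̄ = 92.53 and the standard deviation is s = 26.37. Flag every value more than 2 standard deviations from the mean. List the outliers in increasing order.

Cutoffs at x̄ ± 2s: 92.53 ± 2·26.37 = [39.79, 145.27].
168: z = 2.86, |z| > 2 → outlier.
Every other value lies within [39.79, 145.27].

168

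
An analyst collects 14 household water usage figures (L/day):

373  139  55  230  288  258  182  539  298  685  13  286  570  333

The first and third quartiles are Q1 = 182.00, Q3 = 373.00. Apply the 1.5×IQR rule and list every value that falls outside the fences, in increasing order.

IQR = Q3 − Q1 = 373.00 − 182.00 = 191.00.
Lower fence = Q1 − 1.5·IQR = 182.00 − 286.50 = -104.50.
Upper fence = Q3 + 1.5·IQR = 373.00 + 286.50 = 659.50.
685 > 659.50 → outlier.
All remaining values lie within [-104.50, 659.50].

685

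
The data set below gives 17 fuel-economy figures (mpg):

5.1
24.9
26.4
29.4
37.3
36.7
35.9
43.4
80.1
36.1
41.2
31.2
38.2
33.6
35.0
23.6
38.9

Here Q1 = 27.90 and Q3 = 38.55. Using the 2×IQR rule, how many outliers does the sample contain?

IQR = 10.65; fences at 27.90 − 21.30 = 6.60 and 38.55 + 21.30 = 59.85.
Outside the cutoffs: 5.1, 80.1.

2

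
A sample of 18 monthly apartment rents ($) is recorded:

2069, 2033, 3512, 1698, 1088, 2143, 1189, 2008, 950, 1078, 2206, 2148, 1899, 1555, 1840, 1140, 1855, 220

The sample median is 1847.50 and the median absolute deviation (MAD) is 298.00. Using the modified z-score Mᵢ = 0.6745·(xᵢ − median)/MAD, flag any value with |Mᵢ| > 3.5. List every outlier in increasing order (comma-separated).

220, 3512

|Mᵢ| > 3.5 ⇔ |xᵢ − 1847.50| > 3.5·298.00/0.6745 = 1546.33.
So outliers lie outside [301.17, 3393.83].
220: M = -3.68 → outlier.
3512: M = 3.77 → outlier.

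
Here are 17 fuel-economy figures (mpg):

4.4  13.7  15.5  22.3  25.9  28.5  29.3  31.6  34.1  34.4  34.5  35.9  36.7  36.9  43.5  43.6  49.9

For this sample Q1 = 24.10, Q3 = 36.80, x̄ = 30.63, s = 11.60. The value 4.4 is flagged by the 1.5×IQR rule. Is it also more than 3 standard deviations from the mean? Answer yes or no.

z = (4.4 − 30.63) / 11.60 = -2.26.
|z| = 2.26 ≤ 3.

no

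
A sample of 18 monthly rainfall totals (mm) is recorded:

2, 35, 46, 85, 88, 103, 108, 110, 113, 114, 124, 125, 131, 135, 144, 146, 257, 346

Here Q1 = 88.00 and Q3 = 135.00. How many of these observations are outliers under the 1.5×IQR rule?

IQR = 47.00; fences at 88.00 − 70.50 = 17.50 and 135.00 + 70.50 = 205.50.
Outside the cutoffs: 2, 257, 346.

3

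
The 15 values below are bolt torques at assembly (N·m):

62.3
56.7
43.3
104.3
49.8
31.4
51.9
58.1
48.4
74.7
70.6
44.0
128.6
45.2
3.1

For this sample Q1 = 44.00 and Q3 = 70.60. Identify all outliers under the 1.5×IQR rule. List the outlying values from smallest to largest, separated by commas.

3.1, 128.6

IQR = Q3 − Q1 = 70.60 − 44.00 = 26.60.
Lower fence = Q1 − 1.5·IQR = 44.00 − 39.90 = 4.10.
Upper fence = Q3 + 1.5·IQR = 70.60 + 39.90 = 110.50.
3.1 < 4.10 → outlier.
128.6 > 110.50 → outlier.
All remaining values lie within [4.10, 110.50].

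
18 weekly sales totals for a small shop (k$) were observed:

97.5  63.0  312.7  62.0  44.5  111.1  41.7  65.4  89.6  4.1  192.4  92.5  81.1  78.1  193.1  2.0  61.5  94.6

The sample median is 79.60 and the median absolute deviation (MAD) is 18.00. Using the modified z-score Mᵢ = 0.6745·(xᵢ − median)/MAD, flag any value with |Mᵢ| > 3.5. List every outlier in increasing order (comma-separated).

192.4, 193.1, 312.7

|Mᵢ| > 3.5 ⇔ |xᵢ − 79.60| > 3.5·18.00/0.6745 = 93.40.
So outliers lie outside [-13.80, 173.00].
192.4: M = 4.23 → outlier.
193.1: M = 4.25 → outlier.
312.7: M = 8.73 → outlier.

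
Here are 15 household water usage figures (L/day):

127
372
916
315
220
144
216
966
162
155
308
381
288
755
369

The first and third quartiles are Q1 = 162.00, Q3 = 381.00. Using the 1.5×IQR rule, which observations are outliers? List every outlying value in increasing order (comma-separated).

755, 916, 966

IQR = Q3 − Q1 = 381.00 − 162.00 = 219.00.
Lower fence = Q1 − 1.5·IQR = 162.00 − 328.50 = -166.50.
Upper fence = Q3 + 1.5·IQR = 381.00 + 328.50 = 709.50.
755 > 709.50 → outlier.
916 > 709.50 → outlier.
966 > 709.50 → outlier.
All remaining values lie within [-166.50, 709.50].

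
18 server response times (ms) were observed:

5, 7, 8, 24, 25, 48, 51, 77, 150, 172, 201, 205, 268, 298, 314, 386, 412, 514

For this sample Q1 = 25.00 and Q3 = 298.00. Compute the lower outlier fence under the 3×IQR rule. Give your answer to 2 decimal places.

IQR = Q3 − Q1 = 298.00 − 25.00 = 273.00.
Lower fence = Q1 − 3·IQR = 25.00 − 819.00 = -794.00.
Upper fence = Q3 + 3·IQR = 298.00 + 819.00 = 1117.00.

-794.00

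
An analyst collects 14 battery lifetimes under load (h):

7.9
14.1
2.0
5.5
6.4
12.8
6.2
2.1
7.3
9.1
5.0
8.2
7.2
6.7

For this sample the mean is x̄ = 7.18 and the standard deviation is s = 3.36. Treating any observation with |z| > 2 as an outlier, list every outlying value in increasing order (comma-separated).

14.1

Cutoffs at x̄ ± 2s: 7.18 ± 2·3.36 = [0.46, 13.90].
14.1: z = 2.06, |z| > 2 → outlier.
Every other value lies within [0.46, 13.90].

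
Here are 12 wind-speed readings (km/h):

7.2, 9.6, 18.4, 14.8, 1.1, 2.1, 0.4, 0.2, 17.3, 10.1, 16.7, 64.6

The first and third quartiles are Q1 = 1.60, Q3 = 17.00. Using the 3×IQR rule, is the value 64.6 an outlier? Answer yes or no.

yes

IQR = Q3 − Q1 = 17.00 − 1.60 = 15.40.
Lower fence = Q1 − 3·IQR = 1.60 − 46.20 = -44.60.
Upper fence = Q3 + 3·IQR = 17.00 + 46.20 = 63.20.
64.6 lies above the upper fence.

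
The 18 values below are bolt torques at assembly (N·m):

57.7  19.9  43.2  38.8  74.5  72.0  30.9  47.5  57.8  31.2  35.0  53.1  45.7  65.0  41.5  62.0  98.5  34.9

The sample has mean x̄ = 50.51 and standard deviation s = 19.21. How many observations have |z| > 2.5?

0

Cutoffs: x̄ ± 2.5s = [2.485, 98.535].
Every value lies within the cutoffs.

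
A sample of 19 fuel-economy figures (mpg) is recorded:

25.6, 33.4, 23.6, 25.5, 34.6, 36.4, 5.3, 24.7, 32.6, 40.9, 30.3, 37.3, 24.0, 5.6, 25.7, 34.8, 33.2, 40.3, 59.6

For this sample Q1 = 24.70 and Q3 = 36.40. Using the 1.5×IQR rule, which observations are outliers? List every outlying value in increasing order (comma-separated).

IQR = Q3 − Q1 = 36.40 − 24.70 = 11.70.
Lower fence = Q1 − 1.5·IQR = 24.70 − 17.55 = 7.15.
Upper fence = Q3 + 1.5·IQR = 36.40 + 17.55 = 53.95.
5.3 < 7.15 → outlier.
5.6 < 7.15 → outlier.
59.6 > 53.95 → outlier.
All remaining values lie within [7.15, 53.95].

5.3, 5.6, 59.6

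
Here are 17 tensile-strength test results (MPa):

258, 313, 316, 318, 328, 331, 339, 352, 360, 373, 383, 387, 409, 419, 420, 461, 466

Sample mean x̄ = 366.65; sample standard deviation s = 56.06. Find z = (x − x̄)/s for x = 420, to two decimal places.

z = (420 − 366.65) / 56.06 = 0.95.

0.95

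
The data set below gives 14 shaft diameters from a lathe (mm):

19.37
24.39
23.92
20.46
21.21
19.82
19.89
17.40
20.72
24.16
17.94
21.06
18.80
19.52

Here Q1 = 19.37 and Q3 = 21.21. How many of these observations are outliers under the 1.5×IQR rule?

IQR = 1.84; fences at 19.37 − 2.76 = 16.61 and 21.21 + 2.76 = 23.97.
Outside the cutoffs: 24.16, 24.39.

2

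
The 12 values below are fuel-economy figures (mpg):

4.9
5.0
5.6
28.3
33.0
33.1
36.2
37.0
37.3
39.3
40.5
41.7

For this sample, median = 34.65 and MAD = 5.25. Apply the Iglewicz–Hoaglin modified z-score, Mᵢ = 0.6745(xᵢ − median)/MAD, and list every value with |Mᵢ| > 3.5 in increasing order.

|Mᵢ| > 3.5 ⇔ |xᵢ − 34.65| > 3.5·5.25/0.6745 = 27.24.
So outliers lie outside [7.41, 61.89].
4.9: M = -3.82 → outlier.
5.0: M = -3.81 → outlier.
5.6: M = -3.73 → outlier.

4.9, 5.0, 5.6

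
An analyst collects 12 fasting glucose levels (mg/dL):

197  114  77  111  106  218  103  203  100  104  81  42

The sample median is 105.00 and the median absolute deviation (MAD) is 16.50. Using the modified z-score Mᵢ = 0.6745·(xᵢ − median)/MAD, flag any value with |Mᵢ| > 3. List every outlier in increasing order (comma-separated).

|Mᵢ| > 3 ⇔ |xᵢ − 105.00| > 3·16.50/0.6745 = 73.39.
So outliers lie outside [31.61, 178.39].
197: M = 3.76 → outlier.
203: M = 4.01 → outlier.
218: M = 4.62 → outlier.

197, 203, 218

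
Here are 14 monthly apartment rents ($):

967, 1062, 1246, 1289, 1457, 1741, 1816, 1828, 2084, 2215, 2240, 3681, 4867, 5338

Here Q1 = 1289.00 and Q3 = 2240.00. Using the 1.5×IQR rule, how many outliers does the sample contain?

3

IQR = 951.00; fences at 1289.00 − 1426.50 = -137.50 and 2240.00 + 1426.50 = 3666.50.
Outside the cutoffs: 3681, 4867, 5338.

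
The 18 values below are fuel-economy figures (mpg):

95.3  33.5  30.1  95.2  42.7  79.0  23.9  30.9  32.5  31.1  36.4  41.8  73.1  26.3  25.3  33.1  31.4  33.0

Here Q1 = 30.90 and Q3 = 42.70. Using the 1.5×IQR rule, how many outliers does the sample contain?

4

IQR = 11.80; fences at 30.90 − 17.70 = 13.20 and 42.70 + 17.70 = 60.40.
Outside the cutoffs: 73.1, 79.0, 95.2, 95.3.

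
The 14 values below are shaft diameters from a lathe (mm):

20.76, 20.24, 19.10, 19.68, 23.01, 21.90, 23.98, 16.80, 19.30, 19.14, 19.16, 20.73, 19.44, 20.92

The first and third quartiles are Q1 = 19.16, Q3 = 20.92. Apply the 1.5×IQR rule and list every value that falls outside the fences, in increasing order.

IQR = Q3 − Q1 = 20.92 − 19.16 = 1.76.
Lower fence = Q1 − 1.5·IQR = 19.16 − 2.64 = 16.52.
Upper fence = Q3 + 1.5·IQR = 20.92 + 2.64 = 23.56.
23.98 > 23.56 → outlier.
All remaining values lie within [16.52, 23.56].

23.98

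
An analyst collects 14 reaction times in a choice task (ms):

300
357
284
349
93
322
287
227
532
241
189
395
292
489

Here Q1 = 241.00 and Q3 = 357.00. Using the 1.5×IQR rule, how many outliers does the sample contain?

IQR = 116.00; fences at 241.00 − 174.00 = 67.00 and 357.00 + 174.00 = 531.00.
Outside the cutoffs: 532.

1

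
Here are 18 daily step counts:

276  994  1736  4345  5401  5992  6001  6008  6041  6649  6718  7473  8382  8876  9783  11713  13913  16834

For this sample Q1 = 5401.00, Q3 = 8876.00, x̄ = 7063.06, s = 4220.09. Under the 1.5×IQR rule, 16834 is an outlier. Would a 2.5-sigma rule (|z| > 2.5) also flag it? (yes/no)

z = (16834 − 7063.06) / 4220.09 = 2.32.
|z| = 2.32 ≤ 2.5.

no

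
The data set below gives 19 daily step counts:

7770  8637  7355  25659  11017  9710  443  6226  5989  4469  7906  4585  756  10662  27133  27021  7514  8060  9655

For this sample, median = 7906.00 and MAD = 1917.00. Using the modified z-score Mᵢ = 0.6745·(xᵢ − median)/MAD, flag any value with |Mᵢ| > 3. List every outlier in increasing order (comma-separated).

25659, 27021, 27133

|Mᵢ| > 3 ⇔ |xᵢ − 7906.00| > 3·1917.00/0.6745 = 8526.32.
So outliers lie outside [-620.32, 16432.32].
25659: M = 6.25 → outlier.
27021: M = 6.73 → outlier.
27133: M = 6.77 → outlier.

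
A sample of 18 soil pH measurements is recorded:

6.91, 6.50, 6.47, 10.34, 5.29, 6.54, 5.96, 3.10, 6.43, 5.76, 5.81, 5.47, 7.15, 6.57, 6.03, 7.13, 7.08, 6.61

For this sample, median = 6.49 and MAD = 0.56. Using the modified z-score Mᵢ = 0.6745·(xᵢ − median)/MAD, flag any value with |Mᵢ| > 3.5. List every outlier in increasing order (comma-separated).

3.10, 10.34

|Mᵢ| > 3.5 ⇔ |xᵢ − 6.49| > 3.5·0.56/0.6745 = 2.91.
So outliers lie outside [3.58, 9.40].
3.10: M = -4.08 → outlier.
10.34: M = 4.64 → outlier.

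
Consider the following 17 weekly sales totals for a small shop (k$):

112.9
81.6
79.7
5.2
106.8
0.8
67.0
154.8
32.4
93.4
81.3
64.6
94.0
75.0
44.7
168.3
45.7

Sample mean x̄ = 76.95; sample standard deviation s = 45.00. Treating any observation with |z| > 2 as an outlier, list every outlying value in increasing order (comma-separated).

Cutoffs at x̄ ± 2s: 76.95 ± 2·45.00 = [-13.05, 166.95].
168.3: z = 2.03, |z| > 2 → outlier.
Every other value lies within [-13.05, 166.95].

168.3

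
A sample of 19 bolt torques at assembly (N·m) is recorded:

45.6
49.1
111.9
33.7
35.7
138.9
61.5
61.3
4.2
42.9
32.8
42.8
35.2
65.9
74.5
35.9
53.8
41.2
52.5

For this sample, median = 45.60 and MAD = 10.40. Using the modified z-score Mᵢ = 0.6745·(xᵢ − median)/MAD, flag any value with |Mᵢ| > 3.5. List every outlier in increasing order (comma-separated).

111.9, 138.9

|Mᵢ| > 3.5 ⇔ |xᵢ − 45.60| > 3.5·10.40/0.6745 = 53.97.
So outliers lie outside [-8.37, 99.57].
111.9: M = 4.30 → outlier.
138.9: M = 6.05 → outlier.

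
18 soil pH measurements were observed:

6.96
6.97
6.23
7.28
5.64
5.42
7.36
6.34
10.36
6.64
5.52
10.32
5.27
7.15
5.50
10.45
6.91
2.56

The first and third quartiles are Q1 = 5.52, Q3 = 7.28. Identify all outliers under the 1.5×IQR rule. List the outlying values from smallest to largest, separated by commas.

IQR = Q3 − Q1 = 7.28 − 5.52 = 1.76.
Lower fence = Q1 − 1.5·IQR = 5.52 − 2.64 = 2.88.
Upper fence = Q3 + 1.5·IQR = 7.28 + 2.64 = 9.92.
2.56 < 2.88 → outlier.
10.32 > 9.92 → outlier.
10.36 > 9.92 → outlier.
10.45 > 9.92 → outlier.
All remaining values lie within [2.88, 9.92].

2.56, 10.32, 10.36, 10.45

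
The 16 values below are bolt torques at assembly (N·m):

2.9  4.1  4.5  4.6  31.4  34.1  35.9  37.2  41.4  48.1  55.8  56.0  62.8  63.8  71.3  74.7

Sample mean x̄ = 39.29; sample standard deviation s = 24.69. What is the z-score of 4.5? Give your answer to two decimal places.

z = (4.5 − 39.29) / 24.69 = -1.41.

-1.41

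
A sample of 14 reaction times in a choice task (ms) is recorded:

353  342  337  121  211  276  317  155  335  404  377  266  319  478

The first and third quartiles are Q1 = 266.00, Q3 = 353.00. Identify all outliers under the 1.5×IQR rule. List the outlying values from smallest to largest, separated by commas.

IQR = Q3 − Q1 = 353.00 − 266.00 = 87.00.
Lower fence = Q1 − 1.5·IQR = 266.00 − 130.50 = 135.50.
Upper fence = Q3 + 1.5·IQR = 353.00 + 130.50 = 483.50.
121 < 135.50 → outlier.
All remaining values lie within [135.50, 483.50].

121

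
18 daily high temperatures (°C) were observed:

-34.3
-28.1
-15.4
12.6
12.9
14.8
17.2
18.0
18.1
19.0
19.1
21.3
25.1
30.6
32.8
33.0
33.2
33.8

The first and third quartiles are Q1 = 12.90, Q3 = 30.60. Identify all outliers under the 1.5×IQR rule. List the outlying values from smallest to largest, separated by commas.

IQR = Q3 − Q1 = 30.60 − 12.90 = 17.70.
Lower fence = Q1 − 1.5·IQR = 12.90 − 26.55 = -13.65.
Upper fence = Q3 + 1.5·IQR = 30.60 + 26.55 = 57.15.
-34.3 < -13.65 → outlier.
-28.1 < -13.65 → outlier.
-15.4 < -13.65 → outlier.
All remaining values lie within [-13.65, 57.15].

-34.3, -28.1, -15.4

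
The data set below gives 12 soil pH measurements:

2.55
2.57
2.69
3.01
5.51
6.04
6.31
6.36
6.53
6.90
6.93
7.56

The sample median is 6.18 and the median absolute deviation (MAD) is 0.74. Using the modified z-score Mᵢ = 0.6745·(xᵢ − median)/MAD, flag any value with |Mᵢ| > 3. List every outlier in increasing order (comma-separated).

|Mᵢ| > 3 ⇔ |xᵢ − 6.18| > 3·0.74/0.6745 = 3.29.
So outliers lie outside [2.89, 9.47].
2.55: M = -3.31 → outlier.
2.57: M = -3.29 → outlier.
2.69: M = -3.18 → outlier.

2.55, 2.57, 2.69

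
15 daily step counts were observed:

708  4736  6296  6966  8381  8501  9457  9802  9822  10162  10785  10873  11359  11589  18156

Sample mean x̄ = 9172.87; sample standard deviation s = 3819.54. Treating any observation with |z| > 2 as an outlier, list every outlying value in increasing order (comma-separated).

Cutoffs at x̄ ± 2s: 9172.87 ± 2·3819.54 = [1533.79, 16811.95].
708: z = -2.22, |z| > 2 → outlier.
18156: z = 2.35, |z| > 2 → outlier.
Every other value lies within [1533.79, 16811.95].

708, 18156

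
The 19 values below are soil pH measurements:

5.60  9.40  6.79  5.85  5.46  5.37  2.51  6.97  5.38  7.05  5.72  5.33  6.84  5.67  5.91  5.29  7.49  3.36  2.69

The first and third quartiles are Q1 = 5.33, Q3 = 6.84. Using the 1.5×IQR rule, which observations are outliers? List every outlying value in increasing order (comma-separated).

IQR = Q3 − Q1 = 6.84 − 5.33 = 1.51.
Lower fence = Q1 − 1.5·IQR = 5.33 − 2.265 = 3.065.
Upper fence = Q3 + 1.5·IQR = 6.84 + 2.265 = 9.105.
2.51 < 3.065 → outlier.
2.69 < 3.065 → outlier.
9.40 > 9.105 → outlier.
All remaining values lie within [3.065, 9.105].

2.51, 2.69, 9.40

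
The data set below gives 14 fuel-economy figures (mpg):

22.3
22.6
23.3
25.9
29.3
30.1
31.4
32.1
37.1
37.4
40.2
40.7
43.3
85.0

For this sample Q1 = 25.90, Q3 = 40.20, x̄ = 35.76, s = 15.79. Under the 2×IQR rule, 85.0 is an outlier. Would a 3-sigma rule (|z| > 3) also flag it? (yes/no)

yes

z = (85.0 − 35.76) / 15.79 = 3.12.
|z| = 3.12 > 3.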